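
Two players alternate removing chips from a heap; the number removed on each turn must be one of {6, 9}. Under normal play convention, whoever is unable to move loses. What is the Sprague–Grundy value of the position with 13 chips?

2

n :  0  1  2  3  4  5  6  7  8  9 10 11 12 13
G :  0  0  0  0  0  0  1  1  1  1  1  1  2  2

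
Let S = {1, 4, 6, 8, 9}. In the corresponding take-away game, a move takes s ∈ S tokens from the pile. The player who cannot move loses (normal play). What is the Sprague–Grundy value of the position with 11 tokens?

2

G(0) = 0
G(1) = mex{0} = 1
G(2) = mex{1} = 0
G(3) = mex{0} = 1
G(4) = mex{1,0} = 2
G(5) = mex{2,1} = 0
G(6) = mex{0,0,0} = 1
G(7) = mex{1,1,1} = 0
G(8) = mex{0,2,0,0} = 1
G(9) = mex{1,0,1,1,0} = 2
G(10) = mex{2,1,2,0,1} = 3
G(11) = mex{3,0,0,1,0} = 2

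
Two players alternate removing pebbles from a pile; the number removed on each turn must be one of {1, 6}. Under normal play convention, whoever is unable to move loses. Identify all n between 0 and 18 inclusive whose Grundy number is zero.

0, 2, 4, 7, 9, 11, 14, 16, 18

G(0) = 0
G(1) = mex{0} = 1
G(2) = mex{1} = 0
G(3) = mex{0} = 1
G(4) = mex{1} = 0
G(5) = mex{0} = 1
G(6) = mex{1,0} = 2
G(7) = mex{2,1} = 0
G(8) = mex{0,0} = 1
G(9) = mex{1,1} = 0
G(10) = mex{0,0} = 1
G(11) = mex{1,1} = 0
G(12) = mex{0,2} = 1
G(13) = mex{1,0} = 2
G(14) = mex{2,1} = 0
G(15) = mex{0,0} = 1
G(16) = mex{1,1} = 0
G(17) = mex{0,0} = 1
G(18) = mex{1,1} = 0
P-positions are exactly the n with G(n) = 0.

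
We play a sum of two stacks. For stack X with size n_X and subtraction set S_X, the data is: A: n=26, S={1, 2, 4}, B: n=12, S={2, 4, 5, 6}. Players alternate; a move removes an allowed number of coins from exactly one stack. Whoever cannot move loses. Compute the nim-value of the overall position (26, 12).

Stack A, S = {1, 2, 4}:
n :  0  1  2  3  4  5  6  7  8  9 10 11 12 13 14 15 16 17 18 19 20 21 22 23 24 25 26
G :  0  1  2  0  1  2  0  1  2  0  1  2  0  1  2  0  1  2  0  1  2  0  1  2  0  1  2
G_A(26) = 2.
Stack B, S = {2, 4, 5, 6}:
n :  0  1  2  3  4  5  6  7  8  9 10 11 12
G :  0  0  1  1  2  2  3  3  0  0  1  1  2
G_B(12) = 2.
Combined Grundy value = 2 ⊕ 2 = 0.

0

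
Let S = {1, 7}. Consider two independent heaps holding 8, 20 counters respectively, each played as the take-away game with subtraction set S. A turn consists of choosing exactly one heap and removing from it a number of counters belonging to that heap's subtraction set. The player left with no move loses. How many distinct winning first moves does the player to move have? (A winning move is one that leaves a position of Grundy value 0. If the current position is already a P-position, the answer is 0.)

0

All heaps use S = {1, 7}:
G(0) = 0
G(1) = mex{0} = 1
G(2) = mex{1} = 0
G(3) = mex{0} = 1
G(4) = mex{1} = 0
G(5) = mex{0} = 1
G(6) = mex{1} = 0
G(7) = mex{0,0} = 1
G(8) = mex{1,1} = 0
G(9) = mex{0,0} = 1
G(10) = mex{1,1} = 0
G(11) = mex{0,0} = 1
G(12) = mex{1,1} = 0
G(13) = mex{0,0} = 1
G(14) = mex{1,1} = 0
G(15) = mex{0,0} = 1
G(16) = mex{1,1} = 0
G(17) = mex{0,0} = 1
G(18) = mex{1,1} = 0
G(19) = mex{0,0} = 1
G(20) = mex{1,1} = 0
Heap A: G(8) = 0.
Heap B: G(20) = 0.
Combined Grundy value = 0 ⊕ 0 = 0.
A winning move leaves total XOR = 0, i.e. changes one component's Grundy value g to g ⊕ X where X is the current total.
Heap A: target g' = 0⊕0 = 0, but every legal move changes the Grundy value (mex property), so 0 moves.
Heap B: target g' = 0⊕0 = 0, but every legal move changes the Grundy value (mex property), so 0 moves.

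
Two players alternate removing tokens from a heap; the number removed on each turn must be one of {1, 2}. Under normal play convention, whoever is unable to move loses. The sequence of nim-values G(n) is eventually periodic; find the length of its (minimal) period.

G(0) = 0
G(1) = mex{0} = 1
G(2) = mex{1,0} = 2
G(3) = mex{2,1} = 0
G(4) = mex{0,2} = 1
G(5) = mex{1,0} = 2
G(6) = mex{2,1} = 0
G(7) = mex{0,2} = 1
G(8) = mex{1,0} = 2
G(9) = mex{2,1} = 0
G(10) = mex{0,2} = 1
G(11) = mex{1,0} = 2
G(12) = mex{2,1} = 0
G(13) = mex{0,2} = 1
G(14) = mex{1,0} = 2
G(n+3) = G(n) holds for n = 0,…,1 (a full window of length max(S) = 2), so the sequence is purely periodic with period 3.

3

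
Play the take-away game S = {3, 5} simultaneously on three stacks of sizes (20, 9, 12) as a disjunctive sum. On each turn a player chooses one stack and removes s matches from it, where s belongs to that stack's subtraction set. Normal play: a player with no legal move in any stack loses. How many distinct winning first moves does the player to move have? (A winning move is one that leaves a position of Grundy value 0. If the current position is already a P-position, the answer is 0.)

0

All stacks use S = {3, 5}:
G(0) = 0
G(1) = mex{} = 0
G(2) = mex{} = 0
G(3) = mex{0} = 1
G(4) = mex{0} = 1
G(5) = mex{0,0} = 1
G(6) = mex{1,0} = 2
G(7) = mex{1,0} = 2
G(8) = mex{1,1} = 0
G(9) = mex{2,1} = 0
G(10) = mex{2,1} = 0
G(11) = mex{0,2} = 1
G(12) = mex{0,2} = 1
G(13) = mex{0,0} = 1
G(14) = mex{1,0} = 2
G(15) = mex{1,0} = 2
G(16) = mex{1,1} = 0
G(17) = mex{2,1} = 0
G(18) = mex{2,1} = 0
G(19) = mex{0,2} = 1
G(20) = mex{0,2} = 1
Stack A: G(20) = 1.
Stack B: G(9) = 0.
Stack C: G(12) = 1.
Combined Grundy value = 1 ⊕ 0 ⊕ 1 = 0.
A winning move leaves total XOR = 0, i.e. changes one component's Grundy value g to g ⊕ X where X is the current total.
Stack A: target g' = 1⊕0 = 1, but every legal move changes the Grundy value (mex property), so 0 moves.
Stack B: target g' = 0⊕0 = 0, but every legal move changes the Grundy value (mex property), so 0 moves.
Stack C: target g' = 1⊕0 = 1, but every legal move changes the Grundy value (mex property), so 0 moves.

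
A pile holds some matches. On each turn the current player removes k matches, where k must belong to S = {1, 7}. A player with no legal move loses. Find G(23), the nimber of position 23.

1

n :  0  1  2  3  4  5  6  7  8  9 10 11 12 13 14 15 16 17 18 19 20 21 22 23
G :  0  1  0  1  0  1  0  1  0  1  0  1  0  1  0  1  0  1  0  1  0  1  0  1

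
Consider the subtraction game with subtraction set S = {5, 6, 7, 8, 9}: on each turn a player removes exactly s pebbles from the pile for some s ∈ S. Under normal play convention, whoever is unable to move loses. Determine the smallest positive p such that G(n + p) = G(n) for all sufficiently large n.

n :  0  1  2  3  4  5  6  7  8  9 10 11 12 13 14 15 16 17 18 19 20 21 22 23 24 25 26 27 28 29
G :  0  0  0  0  0  1  1  1  1  1  2  2  2  2  0  0  0  0  0  1  1  1  1  1  2  2  2  2  0  0
G(n+14) = G(n) holds for n = 0,…,8 (a full window of length max(S) = 9), so the sequence is purely periodic with period 14.

14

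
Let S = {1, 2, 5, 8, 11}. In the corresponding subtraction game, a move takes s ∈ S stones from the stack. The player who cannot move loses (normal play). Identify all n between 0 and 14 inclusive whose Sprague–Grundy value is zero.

G(0) = 0
G(1) = mex{0} = 1
G(2) = mex{1,0} = 2
G(3) = mex{2,1} = 0
G(4) = mex{0,2} = 1
G(5) = mex{1,0,0} = 2
G(6) = mex{2,1,1} = 0
G(7) = mex{0,2,2} = 1
G(8) = mex{1,0,0,0} = 2
G(9) = mex{2,1,1,1} = 0
G(10) = mex{0,2,2,2} = 1
G(11) = mex{1,0,0,0,0} = 2
G(12) = mex{2,1,1,1,1} = 0
G(13) = mex{0,2,2,2,2} = 1
G(14) = mex{1,0,0,0,0} = 2
P-positions are exactly the n with G(n) = 0.

0, 3, 6, 9, 12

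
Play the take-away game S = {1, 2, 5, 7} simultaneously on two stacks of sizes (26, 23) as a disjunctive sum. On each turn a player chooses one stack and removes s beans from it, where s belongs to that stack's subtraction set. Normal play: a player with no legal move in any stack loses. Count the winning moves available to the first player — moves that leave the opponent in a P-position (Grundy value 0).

All stacks use S = {1, 2, 5, 7}:
n :  0  1  2  3  4  5  6  7  8  9 10 11 12 13 14 15 16 17 18 19 20 21 22 23 24 25 26
G :  0  1  2  0  1  2  0  1  2  0  1  2  0  1  2  0  1  2  0  1  2  0  1  2  0  1  2
Stack A: G(26) = 2.
Stack B: G(23) = 2.
Combined Grundy value = 2 ⊕ 2 = 0.
A winning move leaves total XOR = 0, i.e. changes one component's Grundy value g to g ⊕ X where X is the current total.
Stack A: target g' = 2⊕0 = 2, but every legal move changes the Grundy value (mex property), so 0 moves.
Stack B: target g' = 2⊕0 = 2, but every legal move changes the Grundy value (mex property), so 0 moves.

0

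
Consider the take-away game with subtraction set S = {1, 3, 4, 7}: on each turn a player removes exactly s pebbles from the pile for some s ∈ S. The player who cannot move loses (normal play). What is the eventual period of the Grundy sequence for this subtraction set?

n :  0  1  2  3  4  5  6  7  8  9 10 11 12 13 14 15 16 17
G :  0  1  0  1  2  3  2  3  0  1  0  1  2  3  2  3  0  1
G(n+8) = G(n) holds for n = 0,…,6 (a full window of length max(S) = 7), so the sequence is purely periodic with period 8.

8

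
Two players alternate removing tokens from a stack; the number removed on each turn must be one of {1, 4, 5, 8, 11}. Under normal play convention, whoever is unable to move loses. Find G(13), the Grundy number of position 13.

1

n :  0  1  2  3  4  5  6  7  8  9 10 11 12 13
G :  0  1  0  1  2  3  2  3  4  0  1  4  0  1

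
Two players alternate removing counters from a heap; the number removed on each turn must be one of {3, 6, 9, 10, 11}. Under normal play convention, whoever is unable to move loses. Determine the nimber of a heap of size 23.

n :  0  1  2  3  4  5  6  7  8  9 10 11 12 13 14 15 16 17 18 19 20 21 22 23
G :  0  0  0  1  1  1  2  2  2  3  3  3  4  4  0  0  0  1  1  1  2  2  2  3

3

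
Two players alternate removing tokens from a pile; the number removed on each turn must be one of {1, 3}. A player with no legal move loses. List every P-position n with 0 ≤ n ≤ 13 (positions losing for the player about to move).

0, 2, 4, 6, 8, 10, 12

G(0) = 0
G(1) = mex{0} = 1
G(2) = mex{1} = 0
G(3) = mex{0,0} = 1
G(4) = mex{1,1} = 0
G(5) = mex{0,0} = 1
G(6) = mex{1,1} = 0
G(7) = mex{0,0} = 1
G(8) = mex{1,1} = 0
G(9) = mex{0,0} = 1
G(10) = mex{1,1} = 0
G(11) = mex{0,0} = 1
G(12) = mex{1,1} = 0
G(13) = mex{0,0} = 1
P-positions are exactly the n with G(n) = 0.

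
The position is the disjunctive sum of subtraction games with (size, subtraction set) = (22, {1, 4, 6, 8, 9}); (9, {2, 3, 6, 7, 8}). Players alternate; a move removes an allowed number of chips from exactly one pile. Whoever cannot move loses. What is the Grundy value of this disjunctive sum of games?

2

Pile A, S = {1, 4, 6, 8, 9}:
n :  0  1  2  3  4  5  6  7  8  9 10 11 12 13 14 15 16 17 18 19 20 21 22
G :  0  1  0  1  2  0  1  0  1  2  3  2  0  1  2  3  2  0  1  0  1  2  0
G_A(22) = 0.
Pile B, S = {2, 3, 6, 7, 8}:
G(0) = 0
G(1) = mex{} = 0
G(2) = mex{0} = 1
G(3) = mex{0,0} = 1
G(4) = mex{1,0} = 2
G(5) = mex{1,1} = 0
G(6) = mex{2,1,0} = 3
G(7) = mex{0,2,0,0} = 1
G(8) = mex{3,0,1,0,0} = 2
G(9) = mex{1,3,1,1,0} = 2
G_B(9) = 2.
Combined Grundy value = 0 ⊕ 2 = 2.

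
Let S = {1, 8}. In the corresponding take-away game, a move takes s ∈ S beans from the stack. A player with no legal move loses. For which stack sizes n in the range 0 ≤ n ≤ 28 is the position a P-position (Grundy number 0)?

n :  0  1  2  3  4  5  6  7  8  9 10 11 12 13 14 15 16 17 18 19 20 21 22 23 24 25 26 27 28
G :  0  1  0  1  0  1  0  1  2  0  1  0  1  0  1  0  1  2  0  1  0  1  0  1  0  1  2  0  1
P-positions are exactly the n with G(n) = 0.

0, 2, 4, 6, 9, 11, 13, 15, 18, 20, 22, 24, 27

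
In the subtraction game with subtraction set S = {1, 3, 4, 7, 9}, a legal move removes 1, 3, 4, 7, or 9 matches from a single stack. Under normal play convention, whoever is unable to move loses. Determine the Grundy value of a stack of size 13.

3

n :  0  1  2  3  4  5  6  7  8  9 10 11 12 13
G :  0  1  0  1  2  3  2  3  0  1  0  1  2  3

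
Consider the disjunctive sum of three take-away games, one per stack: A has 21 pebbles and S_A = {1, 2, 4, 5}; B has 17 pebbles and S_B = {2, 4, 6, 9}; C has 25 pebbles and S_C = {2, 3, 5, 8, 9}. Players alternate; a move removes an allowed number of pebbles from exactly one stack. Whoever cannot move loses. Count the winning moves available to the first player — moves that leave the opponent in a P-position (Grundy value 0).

Stack A, S = {1, 2, 4, 5}:
n :  0  1  2  3  4  5  6  7  8  9 10 11 12 13 14 15 16 17 18 19 20 21
G :  0  1  2  0  1  2  0  1  2  0  1  2  0  1  2  0  1  2  0  1  2  0
G_A(21) = 0.
Stack B, S = {2, 4, 6, 9}:
n :  0  1  2  3  4  5  6  7  8  9 10 11 12 13 14 15 16 17
G :  0  0  1  1  2  2  3  3  0  4  1  0  2  1  3  2  0  3
G_B(17) = 3.
Stack C, S = {2, 3, 5, 8, 9}:
n :  0  1  2  3  4  5  6  7  8  9 10 11 12 13 14 15 16 17 18 19 20 21 22 23 24 25
G :  0  0  1  1  2  2  3  0  4  1  3  0  4  1  5  2  2  0  0  1  1  3  2  4  0  3
G_C(25) = 3.
Combined Grundy value = 0 ⊕ 3 ⊕ 3 = 0.
A winning move leaves total XOR = 0, i.e. changes one component's Grundy value g to g ⊕ X where X is the current total.
Stack A: target g' = 0⊕0 = 0, but every legal move changes the Grundy value (mex property), so 0 moves.
Stack B: target g' = 3⊕0 = 3, but every legal move changes the Grundy value (mex property), so 0 moves.
Stack C: target g' = 3⊕0 = 3, but every legal move changes the Grundy value (mex property), so 0 moves.

0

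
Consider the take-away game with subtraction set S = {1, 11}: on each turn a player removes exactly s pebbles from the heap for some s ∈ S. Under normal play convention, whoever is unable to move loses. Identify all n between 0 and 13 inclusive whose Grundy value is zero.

G(0) = 0
G(1) = mex{0} = 1
G(2) = mex{1} = 0
G(3) = mex{0} = 1
G(4) = mex{1} = 0
G(5) = mex{0} = 1
G(6) = mex{1} = 0
G(7) = mex{0} = 1
G(8) = mex{1} = 0
G(9) = mex{0} = 1
G(10) = mex{1} = 0
G(11) = mex{0,0} = 1
G(12) = mex{1,1} = 0
G(13) = mex{0,0} = 1
P-positions are exactly the n with G(n) = 0.

0, 2, 4, 6, 8, 10, 12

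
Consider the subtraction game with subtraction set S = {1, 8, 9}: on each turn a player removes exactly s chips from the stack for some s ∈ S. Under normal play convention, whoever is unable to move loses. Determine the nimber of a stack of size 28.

2

n :  0  1  2  3  4  5  6  7  8  9 10 11 12 13 14 15 16 17 18 19 20 21 22 23 24 25 26 27 28
G :  0  1  0  1  0  1  0  1  2  3  2  3  2  3  2  3  0  1  0  1  0  1  0  1  2  3  2  3  2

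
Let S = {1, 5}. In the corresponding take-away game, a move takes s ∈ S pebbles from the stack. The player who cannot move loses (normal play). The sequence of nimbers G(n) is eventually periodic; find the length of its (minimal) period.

2

G(0) = 0
G(1) = mex{0} = 1
G(2) = mex{1} = 0
G(3) = mex{0} = 1
G(4) = mex{1} = 0
G(5) = mex{0,0} = 1
G(6) = mex{1,1} = 0
G(7) = mex{0,0} = 1
G(8) = mex{1,1} = 0
G(9) = mex{0,0} = 1
G(10) = mex{1,1} = 0
G(11) = mex{0,0} = 1
G(12) = mex{1,1} = 0
G(13) = mex{0,0} = 1
G(14) = mex{1,1} = 0
G(n+2) = G(n) holds for n = 0,…,4 (a full window of length max(S) = 5), so the sequence is purely periodic with period 2.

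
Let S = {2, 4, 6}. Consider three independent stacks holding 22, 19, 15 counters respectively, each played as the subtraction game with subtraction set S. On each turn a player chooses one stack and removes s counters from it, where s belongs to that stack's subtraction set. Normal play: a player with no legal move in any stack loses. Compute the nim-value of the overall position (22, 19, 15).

1

All stacks use S = {2, 4, 6}:
n :  0  1  2  3  4  5  6  7  8  9 10 11 12 13 14 15 16 17 18 19 20 21 22
G :  0  0  1  1  2  2  3  3  0  0  1  1  2  2  3  3  0  0  1  1  2  2  3
Stack A: G(22) = 3.
Stack B: G(19) = 1.
Stack C: G(15) = 3.
Combined Grundy value = 3 ⊕ 1 ⊕ 3 = 1.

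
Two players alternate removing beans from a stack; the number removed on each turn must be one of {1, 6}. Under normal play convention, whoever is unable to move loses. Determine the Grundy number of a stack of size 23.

G(0) = 0
G(1) = mex{0} = 1
G(2) = mex{1} = 0
G(3) = mex{0} = 1
G(4) = mex{1} = 0
G(5) = mex{0} = 1
G(6) = mex{1,0} = 2
G(7) = mex{2,1} = 0
G(8) = mex{0,0} = 1
G(9) = mex{1,1} = 0
G(10) = mex{0,0} = 1
G(11) = mex{1,1} = 0
G(12) = mex{0,2} = 1
G(13) = mex{1,0} = 2
G(14) = mex{2,1} = 0
G(15) = mex{0,0} = 1
G(16) = mex{1,1} = 0
G(17) = mex{0,0} = 1
G(18) = mex{1,1} = 0
G(19) = mex{0,2} = 1
G(20) = mex{1,0} = 2
G(21) = mex{2,1} = 0
G(22) = mex{0,0} = 1
G(23) = mex{1,1} = 0

0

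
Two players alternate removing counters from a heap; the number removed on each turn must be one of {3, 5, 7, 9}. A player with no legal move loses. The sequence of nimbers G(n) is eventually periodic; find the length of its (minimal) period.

12

n :  0  1  2  3  4  5  6  7  8  9 10 11 12 13 14 15 16 17 18 19 20 21 22 23 24 25
G :  0  0  0  1  1  1  2  2  2  3  3  3  0  0  0  1  1  1  2  2  2  3  3  3  0  0
G(n+12) = G(n) holds for n = 0,…,8 (a full window of length max(S) = 9), so the sequence is purely periodic with period 12.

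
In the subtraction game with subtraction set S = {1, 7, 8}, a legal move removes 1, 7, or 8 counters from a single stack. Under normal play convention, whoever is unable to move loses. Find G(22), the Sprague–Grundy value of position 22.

n :  0  1  2  3  4  5  6  7  8  9 10 11 12 13 14 15 16 17 18 19 20 21 22
G :  0  1  0  1  0  1  0  1  2  3  2  3  2  3  2  0  1  0  1  0  1  0  1

1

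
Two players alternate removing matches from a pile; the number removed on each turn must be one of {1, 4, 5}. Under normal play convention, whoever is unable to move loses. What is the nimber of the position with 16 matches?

n :  0  1  2  3  4  5  6  7  8  9 10 11 12 13 14 15 16
G :  0  1  0  1  2  3  2  3  0  1  0  1  2  3  2  3  0

0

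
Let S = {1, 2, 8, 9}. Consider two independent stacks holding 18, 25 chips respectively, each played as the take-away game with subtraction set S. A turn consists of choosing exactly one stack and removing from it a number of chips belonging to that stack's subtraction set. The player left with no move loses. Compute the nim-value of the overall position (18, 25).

All stacks use S = {1, 2, 8, 9}:
G(0) = 0
G(1) = mex{0} = 1
G(2) = mex{1,0} = 2
G(3) = mex{2,1} = 0
G(4) = mex{0,2} = 1
G(5) = mex{1,0} = 2
G(6) = mex{2,1} = 0
G(7) = mex{0,2} = 1
G(8) = mex{1,0,0} = 2
G(9) = mex{2,1,1,0} = 3
G(10) = mex{3,2,2,1} = 0
G(11) = mex{0,3,0,2} = 1
G(12) = mex{1,0,1,0} = 2
G(13) = mex{2,1,2,1} = 0
G(14) = mex{0,2,0,2} = 1
G(15) = mex{1,0,1,0} = 2
G(16) = mex{2,1,2,1} = 0
G(17) = mex{0,2,3,2} = 1
G(18) = mex{1,0,0,3} = 2
G(19) = mex{2,1,1,0} = 3
G(20) = mex{3,2,2,1} = 0
G(21) = mex{0,3,0,2} = 1
G(22) = mex{1,0,1,0} = 2
G(23) = mex{2,1,2,1} = 0
G(24) = mex{0,2,0,2} = 1
G(25) = mex{1,0,1,0} = 2
Stack A: G(18) = 2.
Stack B: G(25) = 2.
Combined Grundy value = 2 ⊕ 2 = 0.

0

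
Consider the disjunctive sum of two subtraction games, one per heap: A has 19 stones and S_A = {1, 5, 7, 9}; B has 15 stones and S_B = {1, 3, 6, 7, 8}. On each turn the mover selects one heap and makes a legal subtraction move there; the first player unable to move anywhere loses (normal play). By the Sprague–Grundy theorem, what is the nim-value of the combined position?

Heap A, S = {1, 5, 7, 9}:
G(0) = 0
G(1) = mex{0} = 1
G(2) = mex{1} = 0
G(3) = mex{0} = 1
G(4) = mex{1} = 0
G(5) = mex{0,0} = 1
G(6) = mex{1,1} = 0
G(7) = mex{0,0,0} = 1
G(8) = mex{1,1,1} = 0
G(9) = mex{0,0,0,0} = 1
G(10) = mex{1,1,1,1} = 0
G(11) = mex{0,0,0,0} = 1
G(12) = mex{1,1,1,1} = 0
G(13) = mex{0,0,0,0} = 1
G(14) = mex{1,1,1,1} = 0
G(15) = mex{0,0,0,0} = 1
G(16) = mex{1,1,1,1} = 0
G(17) = mex{0,0,0,0} = 1
G(18) = mex{1,1,1,1} = 0
G(19) = mex{0,0,0,0} = 1
G_A(19) = 1.
Heap B, S = {1, 3, 6, 7, 8}:
n :  0  1  2  3  4  5  6  7  8  9 10 11 12 13 14 15
G :  0  1  0  1  0  1  2  3  2  3  2  3  4  0  1  0
G_B(15) = 0.
Combined Grundy value = 1 ⊕ 0 = 1.

1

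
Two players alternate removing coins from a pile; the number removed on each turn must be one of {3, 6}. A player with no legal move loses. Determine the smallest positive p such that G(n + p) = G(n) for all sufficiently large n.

9

G(0) = 0
G(1) = mex{} = 0
G(2) = mex{} = 0
G(3) = mex{0} = 1
G(4) = mex{0} = 1
G(5) = mex{0} = 1
G(6) = mex{1,0} = 2
G(7) = mex{1,0} = 2
G(8) = mex{1,0} = 2
G(9) = mex{2,1} = 0
G(10) = mex{2,1} = 0
G(11) = mex{2,1} = 0
G(12) = mex{0,2} = 1
G(13) = mex{0,2} = 1
G(14) = mex{0,2} = 1
G(15) = mex{1,0} = 2
G(16) = mex{1,0} = 2
G(17) = mex{1,0} = 2
G(18) = mex{2,1} = 0
G(19) = mex{2,1} = 0
G(n+9) = G(n) holds for n = 0,…,5 (a full window of length max(S) = 6), so the sequence is purely periodic with period 9.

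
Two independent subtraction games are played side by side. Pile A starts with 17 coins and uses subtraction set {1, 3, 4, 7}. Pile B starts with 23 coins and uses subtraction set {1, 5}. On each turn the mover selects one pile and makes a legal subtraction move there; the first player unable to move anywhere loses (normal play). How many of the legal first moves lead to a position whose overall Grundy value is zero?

0

Pile A, S = {1, 3, 4, 7}:
G(0) = 0
G(1) = mex{0} = 1
G(2) = mex{1} = 0
G(3) = mex{0,0} = 1
G(4) = mex{1,1,0} = 2
G(5) = mex{2,0,1} = 3
G(6) = mex{3,1,0} = 2
G(7) = mex{2,2,1,0} = 3
G(8) = mex{3,3,2,1} = 0
G(9) = mex{0,2,3,0} = 1
G(10) = mex{1,3,2,1} = 0
G(11) = mex{0,0,3,2} = 1
G(12) = mex{1,1,0,3} = 2
G(13) = mex{2,0,1,2} = 3
G(14) = mex{3,1,0,3} = 2
G(15) = mex{2,2,1,0} = 3
G(16) = mex{3,3,2,1} = 0
G(17) = mex{0,2,3,0} = 1
G_A(17) = 1.
Pile B, S = {1, 5}:
G(0) = 0
G(1) = mex{0} = 1
G(2) = mex{1} = 0
G(3) = mex{0} = 1
G(4) = mex{1} = 0
G(5) = mex{0,0} = 1
G(6) = mex{1,1} = 0
G(7) = mex{0,0} = 1
G(8) = mex{1,1} = 0
G(9) = mex{0,0} = 1
G(10) = mex{1,1} = 0
G(11) = mex{0,0} = 1
G(12) = mex{1,1} = 0
G(13) = mex{0,0} = 1
G(14) = mex{1,1} = 0
G(15) = mex{0,0} = 1
G(16) = mex{1,1} = 0
G(17) = mex{0,0} = 1
G(18) = mex{1,1} = 0
G(19) = mex{0,0} = 1
G(20) = mex{1,1} = 0
G(21) = mex{0,0} = 1
G(22) = mex{1,1} = 0
G(23) = mex{0,0} = 1
G_B(23) = 1.
Combined Grundy value = 1 ⊕ 1 = 0.
A winning move leaves total XOR = 0, i.e. changes one component's Grundy value g to g ⊕ X where X is the current total.
Pile A: target g' = 1⊕0 = 1, but every legal move changes the Grundy value (mex property), so 0 moves.
Pile B: target g' = 1⊕0 = 1, but every legal move changes the Grundy value (mex property), so 0 moves.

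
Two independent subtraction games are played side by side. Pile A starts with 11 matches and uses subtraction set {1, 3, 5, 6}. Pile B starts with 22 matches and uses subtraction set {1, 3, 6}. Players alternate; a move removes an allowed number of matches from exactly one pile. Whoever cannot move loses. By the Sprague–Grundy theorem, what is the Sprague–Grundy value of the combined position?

0

Pile A, S = {1, 3, 5, 6}:
n :  0  1  2  3  4  5  6  7  8  9 10 11
G :  0  1  0  1  0  1  2  3  2  3  2  0
G_A(11) = 0.
Pile B, S = {1, 3, 6}:
n :  0  1  2  3  4  5  6  7  8  9 10 11 12 13 14 15 16 17 18 19 20 21 22
G :  0  1  0  1  0  1  2  3  2  0  1  0  1  0  1  2  3  2  0  1  0  1  0
G_B(22) = 0.
Combined Grundy value = 0 ⊕ 0 = 0.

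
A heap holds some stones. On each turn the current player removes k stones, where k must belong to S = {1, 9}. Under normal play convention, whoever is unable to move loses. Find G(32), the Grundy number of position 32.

n :  0  1  2  3  4  5  6  7  8  9 10 11 12 13 14 15 16 17 18 19 20 21 22 23 24 25 26 27 28 29 30 31 32
G :  0  1  0  1  0  1  0  1  0  1  0  1  0  1  0  1  0  1  0  1  0  1  0  1  0  1  0  1  0  1  0  1  0

0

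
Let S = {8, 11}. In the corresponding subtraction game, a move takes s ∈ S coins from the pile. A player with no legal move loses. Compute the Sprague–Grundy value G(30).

n :  0  1  2  3  4  5  6  7  8  9 10 11 12 13 14 15 16 17 18 19 20 21 22 23 24 25 26 27 28 29 30
G :  0  0  0  0  0  0  0  0  1  1  1  1  1  1  1  1  2  2  2  0  0  0  0  0  0  0  0  1  1  1  1

1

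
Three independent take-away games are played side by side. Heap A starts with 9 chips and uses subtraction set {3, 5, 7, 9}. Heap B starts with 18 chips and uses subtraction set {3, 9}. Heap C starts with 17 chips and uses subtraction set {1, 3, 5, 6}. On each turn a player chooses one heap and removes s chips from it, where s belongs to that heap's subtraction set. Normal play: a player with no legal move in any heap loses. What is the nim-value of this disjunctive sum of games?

Heap A, S = {3, 5, 7, 9}:
n : 0 1 2 3 4 5 6 7 8 9
G : 0 0 0 1 1 1 2 2 2 3
G_A(9) = 3.
Heap B, S = {3, 9}:
n :  0  1  2  3  4  5  6  7  8  9 10 11 12 13 14 15 16 17 18
G :  0  0  0  1  1  1  0  0  0  1  1  1  0  0  0  1  1  1  0
G_B(18) = 0.
Heap C, S = {1, 3, 5, 6}:
n :  0  1  2  3  4  5  6  7  8  9 10 11 12 13 14 15 16 17
G :  0  1  0  1  0  1  2  3  2  3  2  0  1  0  1  0  1  2
G_C(17) = 2.
Combined Grundy value = 3 ⊕ 0 ⊕ 2 = 1.

1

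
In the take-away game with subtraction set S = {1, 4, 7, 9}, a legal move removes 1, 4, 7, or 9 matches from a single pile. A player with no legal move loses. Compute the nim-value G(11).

1

n :  0  1  2  3  4  5  6  7  8  9 10 11
G :  0  1  0  1  2  0  1  2  0  1  0  1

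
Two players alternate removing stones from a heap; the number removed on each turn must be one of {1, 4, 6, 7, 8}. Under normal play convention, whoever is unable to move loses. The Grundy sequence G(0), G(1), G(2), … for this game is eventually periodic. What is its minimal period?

G(0) = 0
G(1) = mex{0} = 1
G(2) = mex{1} = 0
G(3) = mex{0} = 1
G(4) = mex{1,0} = 2
G(5) = mex{2,1} = 0
G(6) = mex{0,0,0} = 1
G(7) = mex{1,1,1,0} = 2
G(8) = mex{2,2,0,1,0} = 3
G(9) = mex{3,0,1,0,1} = 2
G(10) = mex{2,1,2,1,0} = 3
G(11) = mex{3,2,0,2,1} = 4
G(12) = mex{4,3,1,0,2} = 5
G(13) = mex{5,2,2,1,0} = 3
G(14) = mex{3,3,3,2,1} = 0
G(15) = mex{0,4,2,3,2} = 1
G(16) = mex{1,5,3,2,3} = 0
G(17) = mex{0,3,4,3,2} = 1
G(18) = mex{1,0,5,4,3} = 2
G(19) = mex{2,1,3,5,4} = 0
G(20) = mex{0,0,0,3,5} = 1
G(21) = mex{1,1,1,0,3} = 2
G(22) = mex{2,2,0,1,0} = 3
G(23) = mex{3,0,1,0,1} = 2
G(24) = mex{2,1,2,1,0} = 3
G(25) = mex{3,2,0,2,1} = 4
G(26) = mex{4,3,1,0,2} = 5
G(27) = mex{5,2,2,1,0} = 3
G(28) = mex{3,3,3,2,1} = 0
G(29) = mex{0,4,2,3,2} = 1
G(n+14) = G(n) holds for n = 0,…,7 (a full window of length max(S) = 8), so the sequence is purely periodic with period 14.

14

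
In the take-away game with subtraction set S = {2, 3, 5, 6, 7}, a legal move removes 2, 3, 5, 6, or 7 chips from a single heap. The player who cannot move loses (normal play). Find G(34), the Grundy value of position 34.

3

G(0) = 0
G(1) = mex{} = 0
G(2) = mex{0} = 1
G(3) = mex{0,0} = 1
G(4) = mex{1,0} = 2
G(5) = mex{1,1,0} = 2
G(6) = mex{2,1,0,0} = 3
G(7) = mex{2,2,1,0,0} = 3
G(8) = mex{3,2,1,1,0} = 4
G(9) = mex{3,3,2,1,1} = 0
G(10) = mex{4,3,2,2,1} = 0
G(11) = mex{0,4,3,2,2} = 1
G(12) = mex{0,0,3,3,2} = 1
G(13) = mex{1,0,4,3,3} = 2
G(14) = mex{1,1,0,4,3} = 2
G(15) = mex{2,1,0,0,4} = 3
G(16) = mex{2,2,1,0,0} = 3
G(17) = mex{3,2,1,1,0} = 4
G(18) = mex{3,3,2,1,1} = 0
G(19) = mex{4,3,2,2,1} = 0
G(20) = mex{0,4,3,2,2} = 1
G(21) = mex{0,0,3,3,2} = 1
G(22) = mex{1,0,4,3,3} = 2
G(23) = mex{1,1,0,4,3} = 2
G(24) = mex{2,1,0,0,4} = 3
G(25) = mex{2,2,1,0,0} = 3
G(26) = mex{3,2,1,1,0} = 4
G(27) = mex{3,3,2,1,1} = 0
G(28) = mex{4,3,2,2,1} = 0
G(29) = mex{0,4,3,2,2} = 1
G(30) = mex{0,0,3,3,2} = 1
G(31) = mex{1,0,4,3,3} = 2
G(32) = mex{1,1,0,4,3} = 2
G(33) = mex{2,1,0,0,4} = 3
G(34) = mex{2,2,1,0,0} = 3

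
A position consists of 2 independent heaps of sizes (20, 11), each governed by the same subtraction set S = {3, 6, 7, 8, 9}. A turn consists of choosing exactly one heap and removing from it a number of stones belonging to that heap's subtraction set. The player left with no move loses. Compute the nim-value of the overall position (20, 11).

1

All heaps use S = {3, 6, 7, 8, 9}:
n :  0  1  2  3  4  5  6  7  8  9 10 11 12 13 14 15 16 17 18 19 20
G :  0  0  0  1  1  1  2  2  2  3  3  3  0  0  0  1  1  1  2  2  2
Heap A: G(20) = 2.
Heap B: G(11) = 3.
Combined Grundy value = 2 ⊕ 3 = 1.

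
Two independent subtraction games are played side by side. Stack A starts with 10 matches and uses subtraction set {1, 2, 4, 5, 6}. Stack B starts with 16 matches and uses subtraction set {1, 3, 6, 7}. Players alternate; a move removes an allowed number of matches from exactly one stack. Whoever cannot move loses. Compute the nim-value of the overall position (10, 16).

Stack A, S = {1, 2, 4, 5, 6}:
n :  0  1  2  3  4  5  6  7  8  9 10
G :  0  1  2  0  1  2  3  4  5  3  0
G_A(10) = 0.
Stack B, S = {1, 3, 6, 7}:
G(0) = 0
G(1) = mex{0} = 1
G(2) = mex{1} = 0
G(3) = mex{0,0} = 1
G(4) = mex{1,1} = 0
G(5) = mex{0,0} = 1
G(6) = mex{1,1,0} = 2
G(7) = mex{2,0,1,0} = 3
G(8) = mex{3,1,0,1} = 2
G(9) = mex{2,2,1,0} = 3
G(10) = mex{3,3,0,1} = 2
G(11) = mex{2,2,1,0} = 3
G(12) = mex{3,3,2,1} = 0
G(13) = mex{0,2,3,2} = 1
G(14) = mex{1,3,2,3} = 0
G(15) = mex{0,0,3,2} = 1
G(16) = mex{1,1,2,3} = 0
G_B(16) = 0.
Combined Grundy value = 0 ⊕ 0 = 0.

0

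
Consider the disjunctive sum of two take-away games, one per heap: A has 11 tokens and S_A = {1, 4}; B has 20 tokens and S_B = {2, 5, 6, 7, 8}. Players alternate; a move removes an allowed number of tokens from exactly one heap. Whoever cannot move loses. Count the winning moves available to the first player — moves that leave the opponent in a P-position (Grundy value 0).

1

Heap A, S = {1, 4}:
n :  0  1  2  3  4  5  6  7  8  9 10 11
G :  0  1  0  1  2  0  1  0  1  2  0  1
G_A(11) = 1.
Heap B, S = {2, 5, 6, 7, 8}:
n :  0  1  2  3  4  5  6  7  8  9 10 11 12 13 14 15 16 17 18 19 20
G :  0  0  1  1  0  2  1  3  2  2  3  3  4  0  0  1  1  0  2  1  3
G_B(20) = 3.
Combined Grundy value = 1 ⊕ 3 = 2.
A winning move leaves total XOR = 0, i.e. changes one component's Grundy value g to g ⊕ X where X is the current total.
Heap A: need g' = 1⊕2 = 3. Options: 11−1→G=0, 11−4→G=0. Hits: 0.
Heap B: need g' = 3⊕2 = 1. Options: 20−2→G=2, 20−5→G=1, 20−6→G=0, 20−7→G=0, 20−8→G=4. Hits: 1.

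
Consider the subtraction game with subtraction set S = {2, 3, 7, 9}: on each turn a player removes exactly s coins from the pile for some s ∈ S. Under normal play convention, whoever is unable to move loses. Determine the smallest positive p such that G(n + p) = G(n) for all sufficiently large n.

G(0) = 0
G(1) = mex{} = 0
G(2) = mex{0} = 1
G(3) = mex{0,0} = 1
G(4) = mex{1,0} = 2
G(5) = mex{1,1} = 0
G(6) = mex{2,1} = 0
G(7) = mex{0,2,0} = 1
G(8) = mex{0,0,0} = 1
G(9) = mex{1,0,1,0} = 2
G(10) = mex{1,1,1,0} = 2
G(11) = mex{2,1,2,1} = 0
G(12) = mex{2,2,0,1} = 3
G(13) = mex{0,2,0,2} = 1
G(14) = mex{3,0,1,0} = 2
G(15) = mex{1,3,1,0} = 2
G(16) = mex{2,1,2,1} = 0
G(17) = mex{2,2,2,1} = 0
G(18) = mex{0,2,0,2} = 1
G(19) = mex{0,0,3,2} = 1
G(20) = mex{1,0,1,0} = 2
G(21) = mex{1,1,2,3} = 0
G(22) = mex{2,1,2,1} = 0
G(23) = mex{0,2,0,2} = 1
G(24) = mex{0,0,0,2} = 1
G(25) = mex{1,0,1,0} = 2
G(26) = mex{1,1,1,0} = 2
G(27) = mex{2,1,2,1} = 0
G(28) = mex{2,2,0,1} = 3
G(29) = mex{0,2,0,2} = 1
G(30) = mex{3,0,1,0} = 2
G(31) = mex{1,3,1,0} = 2
G(32) = mex{2,1,2,1} = 0
G(33) = mex{2,2,2,1} = 0
G(n+16) = G(n) holds for n = 0,…,8 (a full window of length max(S) = 9), so the sequence is purely periodic with period 16.

16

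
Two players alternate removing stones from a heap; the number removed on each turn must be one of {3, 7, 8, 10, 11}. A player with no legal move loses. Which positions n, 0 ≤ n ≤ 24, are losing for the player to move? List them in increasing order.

0, 1, 2, 6, 15, 19, 20, 21

n :  0  1  2  3  4  5  6  7  8  9 10 11 12 13 14 15 16 17 18 19 20 21 22 23 24
G :  0  0  0  1  1  1  0  2  2  1  3  3  2  2  4  0  3  5  1  0  0  0  1  1  1
P-positions are exactly the n with G(n) = 0.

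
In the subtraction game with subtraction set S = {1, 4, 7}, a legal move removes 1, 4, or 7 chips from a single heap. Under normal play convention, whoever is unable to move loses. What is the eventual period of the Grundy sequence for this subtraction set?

G(0) = 0
G(1) = mex{0} = 1
G(2) = mex{1} = 0
G(3) = mex{0} = 1
G(4) = mex{1,0} = 2
G(5) = mex{2,1} = 0
G(6) = mex{0,0} = 1
G(7) = mex{1,1,0} = 2
G(8) = mex{2,2,1} = 0
G(9) = mex{0,0,0} = 1
G(10) = mex{1,1,1} = 0
G(11) = mex{0,2,2} = 1
G(12) = mex{1,0,0} = 2
G(13) = mex{2,1,1} = 0
G(14) = mex{0,0,2} = 1
G(15) = mex{1,1,0} = 2
G(16) = mex{2,2,1} = 0
G(17) = mex{0,0,0} = 1
G(n+8) = G(n) holds for n = 0,…,6 (a full window of length max(S) = 7), so the sequence is purely periodic with period 8.

8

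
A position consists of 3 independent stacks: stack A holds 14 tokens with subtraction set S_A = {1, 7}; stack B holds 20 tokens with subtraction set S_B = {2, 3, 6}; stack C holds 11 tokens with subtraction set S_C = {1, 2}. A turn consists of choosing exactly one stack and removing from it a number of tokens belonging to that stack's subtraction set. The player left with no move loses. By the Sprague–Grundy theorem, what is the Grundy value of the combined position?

Stack A, S = {1, 7}:
n :  0  1  2  3  4  5  6  7  8  9 10 11 12 13 14
G :  0  1  0  1  0  1  0  1  0  1  0  1  0  1  0
G_A(14) = 0.
Stack B, S = {2, 3, 6}:
G(0) = 0
G(1) = mex{} = 0
G(2) = mex{0} = 1
G(3) = mex{0,0} = 1
G(4) = mex{1,0} = 2
G(5) = mex{1,1} = 0
G(6) = mex{2,1,0} = 3
G(7) = mex{0,2,0} = 1
G(8) = mex{3,0,1} = 2
G(9) = mex{1,3,1} = 0
G(10) = mex{2,1,2} = 0
G(11) = mex{0,2,0} = 1
G(12) = mex{0,0,3} = 1
G(13) = mex{1,0,1} = 2
G(14) = mex{1,1,2} = 0
G(15) = mex{2,1,0} = 3
G(16) = mex{0,2,0} = 1
G(17) = mex{3,0,1} = 2
G(18) = mex{1,3,1} = 0
G(19) = mex{2,1,2} = 0
G(20) = mex{0,2,0} = 1
G_B(20) = 1.
Stack C, S = {1, 2}:
G(0) = 0
G(1) = mex{0} = 1
G(2) = mex{1,0} = 2
G(3) = mex{2,1} = 0
G(4) = mex{0,2} = 1
G(5) = mex{1,0} = 2
G(6) = mex{2,1} = 0
G(7) = mex{0,2} = 1
G(8) = mex{1,0} = 2
G(9) = mex{2,1} = 0
G(10) = mex{0,2} = 1
G(11) = mex{1,0} = 2
G_C(11) = 2.
Combined Grundy value = 0 ⊕ 1 ⊕ 2 = 3.

3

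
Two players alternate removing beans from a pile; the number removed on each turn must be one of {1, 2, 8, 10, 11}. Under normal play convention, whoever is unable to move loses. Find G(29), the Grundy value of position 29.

2

n :  0  1  2  3  4  5  6  7  8  9 10 11 12 13 14 15 16 17 18 19 20 21 22 23 24 25 26 27 28 29
G :  0  1  2  0  1  2  0  1  2  0  1  2  0  1  2  0  1  2  0  1  2  0  1  2  0  1  2  0  1  2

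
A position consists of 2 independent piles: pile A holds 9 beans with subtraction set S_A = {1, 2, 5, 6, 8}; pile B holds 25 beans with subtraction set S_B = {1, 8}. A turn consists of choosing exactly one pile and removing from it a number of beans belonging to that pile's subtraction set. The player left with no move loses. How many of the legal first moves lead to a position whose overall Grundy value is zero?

4

Pile A, S = {1, 2, 5, 6, 8}:
n : 0 1 2 3 4 5 6 7 8 9
G : 0 1 2 0 1 2 3 0 1 2
G_A(9) = 2.
Pile B, S = {1, 8}:
n :  0  1  2  3  4  5  6  7  8  9 10 11 12 13 14 15 16 17 18 19 20 21 22 23 24 25
G :  0  1  0  1  0  1  0  1  2  0  1  0  1  0  1  0  1  2  0  1  0  1  0  1  0  1
G_B(25) = 1.
Combined Grundy value = 2 ⊕ 1 = 3.
A winning move leaves total XOR = 0, i.e. changes one component's Grundy value g to g ⊕ X where X is the current total.
Pile A: need g' = 2⊕3 = 1. Options: 9−1→G=1, 9−2→G=0, 9−5→G=1, 9−6→G=0, 9−8→G=1. Hits: 3.
Pile B: need g' = 1⊕3 = 2. Options: 25−1→G=0, 25−8→G=2. Hits: 1.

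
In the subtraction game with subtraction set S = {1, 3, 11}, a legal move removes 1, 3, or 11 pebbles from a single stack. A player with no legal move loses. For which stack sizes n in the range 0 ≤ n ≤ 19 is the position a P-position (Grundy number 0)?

0, 2, 4, 6, 8, 10, 12, 14, 16, 18

n :  0  1  2  3  4  5  6  7  8  9 10 11 12 13 14 15 16 17 18 19
G :  0  1  0  1  0  1  0  1  0  1  0  1  0  1  0  1  0  1  0  1
P-positions are exactly the n with G(n) = 0.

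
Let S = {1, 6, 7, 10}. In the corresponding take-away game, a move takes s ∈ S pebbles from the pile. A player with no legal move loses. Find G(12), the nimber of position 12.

G(0) = 0
G(1) = mex{0} = 1
G(2) = mex{1} = 0
G(3) = mex{0} = 1
G(4) = mex{1} = 0
G(5) = mex{0} = 1
G(6) = mex{1,0} = 2
G(7) = mex{2,1,0} = 3
G(8) = mex{3,0,1} = 2
G(9) = mex{2,1,0} = 3
G(10) = mex{3,0,1,0} = 2
G(11) = mex{2,1,0,1} = 3
G(12) = mex{3,2,1,0} = 4

4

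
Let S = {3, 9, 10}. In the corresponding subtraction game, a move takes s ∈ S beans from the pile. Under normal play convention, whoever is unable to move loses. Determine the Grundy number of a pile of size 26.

0

G(0) = 0
G(1) = mex{} = 0
G(2) = mex{} = 0
G(3) = mex{0} = 1
G(4) = mex{0} = 1
G(5) = mex{0} = 1
G(6) = mex{1} = 0
G(7) = mex{1} = 0
G(8) = mex{1} = 0
G(9) = mex{0,0} = 1
G(10) = mex{0,0,0} = 1
G(11) = mex{0,0,0} = 1
G(12) = mex{1,1,0} = 2
G(13) = mex{1,1,1} = 0
G(14) = mex{1,1,1} = 0
G(15) = mex{2,0,1} = 3
G(16) = mex{0,0,0} = 1
G(17) = mex{0,0,0} = 1
G(18) = mex{3,1,0} = 2
G(19) = mex{1,1,1} = 0
G(20) = mex{1,1,1} = 0
G(21) = mex{2,2,1} = 0
G(22) = mex{0,0,2} = 1
G(23) = mex{0,0,0} = 1
G(24) = mex{0,3,0} = 1
G(25) = mex{1,1,3} = 0
G(26) = mex{1,1,1} = 0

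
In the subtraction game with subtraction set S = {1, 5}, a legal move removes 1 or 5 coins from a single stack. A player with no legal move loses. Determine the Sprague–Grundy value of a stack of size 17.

1

G(0) = 0
G(1) = mex{0} = 1
G(2) = mex{1} = 0
G(3) = mex{0} = 1
G(4) = mex{1} = 0
G(5) = mex{0,0} = 1
G(6) = mex{1,1} = 0
G(7) = mex{0,0} = 1
G(8) = mex{1,1} = 0
G(9) = mex{0,0} = 1
G(10) = mex{1,1} = 0
G(11) = mex{0,0} = 1
G(12) = mex{1,1} = 0
G(13) = mex{0,0} = 1
G(14) = mex{1,1} = 0
G(15) = mex{0,0} = 1
G(16) = mex{1,1} = 0
G(17) = mex{0,0} = 1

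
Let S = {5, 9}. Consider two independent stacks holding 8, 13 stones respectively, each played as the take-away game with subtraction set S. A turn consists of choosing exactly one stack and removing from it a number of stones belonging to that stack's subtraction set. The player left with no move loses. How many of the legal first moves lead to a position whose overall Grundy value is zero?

All stacks use S = {5, 9}:
n :  0  1  2  3  4  5  6  7  8  9 10 11 12 13
G :  0  0  0  0  0  1  1  1  1  1  2  2  2  2
Stack A: G(8) = 1.
Stack B: G(13) = 2.
Combined Grundy value = 1 ⊕ 2 = 3.
A winning move leaves total XOR = 0, i.e. changes one component's Grundy value g to g ⊕ X where X is the current total.
Stack A: need g' = 1⊕3 = 2. Options: 8−5→G=0. Hits: 0.
Stack B: need g' = 2⊕3 = 1. Options: 13−5→G=1, 13−9→G=0. Hits: 1.

1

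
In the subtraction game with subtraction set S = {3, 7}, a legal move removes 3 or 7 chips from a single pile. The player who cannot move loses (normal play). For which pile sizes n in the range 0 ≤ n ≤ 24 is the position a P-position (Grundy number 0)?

0, 1, 2, 6, 10, 11, 12, 16, 20, 21, 22

G(0) = 0
G(1) = mex{} = 0
G(2) = mex{} = 0
G(3) = mex{0} = 1
G(4) = mex{0} = 1
G(5) = mex{0} = 1
G(6) = mex{1} = 0
G(7) = mex{1,0} = 2
G(8) = mex{1,0} = 2
G(9) = mex{0,0} = 1
G(10) = mex{2,1} = 0
G(11) = mex{2,1} = 0
G(12) = mex{1,1} = 0
G(13) = mex{0,0} = 1
G(14) = mex{0,2} = 1
G(15) = mex{0,2} = 1
G(16) = mex{1,1} = 0
G(17) = mex{1,0} = 2
G(18) = mex{1,0} = 2
G(19) = mex{0,0} = 1
G(20) = mex{2,1} = 0
G(21) = mex{2,1} = 0
G(22) = mex{1,1} = 0
G(23) = mex{0,0} = 1
G(24) = mex{0,2} = 1
P-positions are exactly the n with G(n) = 0.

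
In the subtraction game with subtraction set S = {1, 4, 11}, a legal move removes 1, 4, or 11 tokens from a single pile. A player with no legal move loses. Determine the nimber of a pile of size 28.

1

G(0) = 0
G(1) = mex{0} = 1
G(2) = mex{1} = 0
G(3) = mex{0} = 1
G(4) = mex{1,0} = 2
G(5) = mex{2,1} = 0
G(6) = mex{0,0} = 1
G(7) = mex{1,1} = 0
G(8) = mex{0,2} = 1
G(9) = mex{1,0} = 2
G(10) = mex{2,1} = 0
G(11) = mex{0,0,0} = 1
G(12) = mex{1,1,1} = 0
G(13) = mex{0,2,0} = 1
G(14) = mex{1,0,1} = 2
G(15) = mex{2,1,2} = 0
G(16) = mex{0,0,0} = 1
G(17) = mex{1,1,1} = 0
G(18) = mex{0,2,0} = 1
G(19) = mex{1,0,1} = 2
G(20) = mex{2,1,2} = 0
G(21) = mex{0,0,0} = 1
G(22) = mex{1,1,1} = 0
G(23) = mex{0,2,0} = 1
G(24) = mex{1,0,1} = 2
G(25) = mex{2,1,2} = 0
G(26) = mex{0,0,0} = 1
G(27) = mex{1,1,1} = 0
G(28) = mex{0,2,0} = 1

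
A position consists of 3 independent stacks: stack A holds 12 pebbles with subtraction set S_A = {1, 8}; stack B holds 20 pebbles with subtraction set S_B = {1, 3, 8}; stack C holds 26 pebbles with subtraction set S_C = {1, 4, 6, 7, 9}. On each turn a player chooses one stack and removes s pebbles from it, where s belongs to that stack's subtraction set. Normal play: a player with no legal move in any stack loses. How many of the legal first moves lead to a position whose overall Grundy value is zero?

5

Stack A, S = {1, 8}:
n :  0  1  2  3  4  5  6  7  8  9 10 11 12
G :  0  1  0  1  0  1  0  1  2  0  1  0  1
G_A(12) = 1.
Stack B, S = {1, 3, 8}:
G(0) = 0
G(1) = mex{0} = 1
G(2) = mex{1} = 0
G(3) = mex{0,0} = 1
G(4) = mex{1,1} = 0
G(5) = mex{0,0} = 1
G(6) = mex{1,1} = 0
G(7) = mex{0,0} = 1
G(8) = mex{1,1,0} = 2
G(9) = mex{2,0,1} = 3
G(10) = mex{3,1,0} = 2
G(11) = mex{2,2,1} = 0
G(12) = mex{0,3,0} = 1
G(13) = mex{1,2,1} = 0
G(14) = mex{0,0,0} = 1
G(15) = mex{1,1,1} = 0
G(16) = mex{0,0,2} = 1
G(17) = mex{1,1,3} = 0
G(18) = mex{0,0,2} = 1
G(19) = mex{1,1,0} = 2
G(20) = mex{2,0,1} = 3
G_B(20) = 3.
Stack C, S = {1, 4, 6, 7, 9}:
G(0) = 0
G(1) = mex{0} = 1
G(2) = mex{1} = 0
G(3) = mex{0} = 1
G(4) = mex{1,0} = 2
G(5) = mex{2,1} = 0
G(6) = mex{0,0,0} = 1
G(7) = mex{1,1,1,0} = 2
G(8) = mex{2,2,0,1} = 3
G(9) = mex{3,0,1,0,0} = 2
G(10) = mex{2,1,2,1,1} = 0
G(11) = mex{0,2,0,2,0} = 1
G(12) = mex{1,3,1,0,1} = 2
G(13) = mex{2,2,2,1,2} = 0
G(14) = mex{0,0,3,2,0} = 1
G(15) = mex{1,1,2,3,1} = 0
G(16) = mex{0,2,0,2,2} = 1
G(17) = mex{1,0,1,0,3} = 2
G(18) = mex{2,1,2,1,2} = 0
G(19) = mex{0,0,0,2,0} = 1
G(20) = mex{1,1,1,0,1} = 2
G(21) = mex{2,2,0,1,2} = 3
G(22) = mex{3,0,1,0,0} = 2
G(23) = mex{2,1,2,1,1} = 0
G(24) = mex{0,2,0,2,0} = 1
G(25) = mex{1,3,1,0,1} = 2
G(26) = mex{2,2,2,1,2} = 0
G_C(26) = 0.
Combined Grundy value = 1 ⊕ 3 ⊕ 0 = 2.
A winning move leaves total XOR = 0, i.e. changes one component's Grundy value g to g ⊕ X where X is the current total.
Stack A: need g' = 1⊕2 = 3. Options: 12−1→G=0, 12−8→G=0. Hits: 0.
Stack B: need g' = 3⊕2 = 1. Options: 20−1→G=2, 20−3→G=0, 20−8→G=1. Hits: 1.
Stack C: need g' = 0⊕2 = 2. Options: 26−1→G=2, 26−4→G=2, 26−6→G=2, 26−7→G=1, 26−9→G=2. Hits: 4.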